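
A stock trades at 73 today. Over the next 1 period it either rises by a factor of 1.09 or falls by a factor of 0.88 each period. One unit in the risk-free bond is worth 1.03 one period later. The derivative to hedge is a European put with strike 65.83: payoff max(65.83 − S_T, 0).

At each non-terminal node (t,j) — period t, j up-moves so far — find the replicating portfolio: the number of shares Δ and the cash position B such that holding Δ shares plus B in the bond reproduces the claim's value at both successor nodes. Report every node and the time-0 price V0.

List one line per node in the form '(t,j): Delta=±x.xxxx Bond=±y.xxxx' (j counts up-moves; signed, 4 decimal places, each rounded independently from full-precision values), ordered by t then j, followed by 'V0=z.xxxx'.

(0,0): Delta=-0.1037 Bond=8.0125
V0=0.4411

Under the risk-neutral measure, an up-move has probability p* = (R−d)/(u−d) = 0.7143 and values discount at R = 1.03.
Terminal values V(1,·): V(1,0)=1.5900, V(1,1)=0.0000
  t=0,j=0: stock 73.0000 → up 79.5700 (V=0.0000), down 64.2400 (V=1.5900). Price 0.4411; hedge Δ=-0.1037, bond B=8.0125.
Root portfolio cost Δ·73+B reproduces V0=0.4411.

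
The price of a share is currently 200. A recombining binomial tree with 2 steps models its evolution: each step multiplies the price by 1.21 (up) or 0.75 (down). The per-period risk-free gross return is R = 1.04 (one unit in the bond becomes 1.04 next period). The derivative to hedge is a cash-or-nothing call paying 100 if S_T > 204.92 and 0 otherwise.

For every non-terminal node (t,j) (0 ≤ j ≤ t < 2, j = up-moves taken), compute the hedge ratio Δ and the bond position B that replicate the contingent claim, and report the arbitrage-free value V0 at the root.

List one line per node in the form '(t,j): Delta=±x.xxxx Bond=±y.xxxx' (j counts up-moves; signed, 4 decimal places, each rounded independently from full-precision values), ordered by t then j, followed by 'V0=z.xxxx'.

(0,0): Delta=0.6589 Bond=-95.0335
(1,0): Delta=0.0000 Bond=0.0000
(1,1): Delta=0.8983 Bond=-156.7726
V0=36.7463

Risk-neutral probability p* = (R−d)/(u−d) = (1.04−0.75)/(1.21−0.75) = 0.6304.
Payoff layer (t=2): V(2,0)=0.0000, V(2,1)=0.0000, V(2,2)=100.0000
  t=1,j=0: stock 150.0000 → up 181.5000 (V=0.0000), down 112.5000 (V=0.0000). Price 0.0000; hedge Δ=0.0000, bond B=0.0000.
  t=1,j=1: stock 242.0000 → up 292.8200 (V=100.0000), down 181.5000 (V=0.0000). Price 60.6187; hedge Δ=0.8983, bond B=-156.7726.
  t=0,j=0: stock 200.0000 → up 242.0000 (V=60.6187), down 150.0000 (V=0.0000). Price 36.7463; hedge Δ=0.6589, bond B=-95.0335.
Each (Δ,B) replicates both successor values, so the strategy is self-financing and V0 is arbitrage-free.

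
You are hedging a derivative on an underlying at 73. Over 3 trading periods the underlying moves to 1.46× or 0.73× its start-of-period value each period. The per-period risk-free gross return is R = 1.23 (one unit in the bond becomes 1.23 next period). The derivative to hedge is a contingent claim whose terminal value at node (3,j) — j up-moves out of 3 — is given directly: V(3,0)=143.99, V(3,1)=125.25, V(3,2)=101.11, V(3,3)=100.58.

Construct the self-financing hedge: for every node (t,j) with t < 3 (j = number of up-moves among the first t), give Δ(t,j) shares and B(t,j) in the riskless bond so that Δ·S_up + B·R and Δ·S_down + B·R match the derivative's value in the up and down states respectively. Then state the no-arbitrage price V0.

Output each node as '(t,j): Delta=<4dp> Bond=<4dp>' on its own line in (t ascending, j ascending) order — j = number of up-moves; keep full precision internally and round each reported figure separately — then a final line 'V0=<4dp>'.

No-arbitrage ⇒ martingale measure with p* = (R−d)/(u−d) = 0.6849.
At expiry t=3: V(3,0)=143.9900, V(3,1)=125.2500, V(3,2)=101.1100, V(3,3)=100.5800
Node (2,0) S=38.9017: V=(p*·125.2500+(1−p*)·143.9900)/1.23=106.6296; Δ=(125.2500−143.9900)/(56.7965−28.3982)=-0.6599; B=V−Δ·S=132.3008
Node (2,1) S=77.8034: V=(p*·101.1100+(1−p*)·125.2500)/1.23=88.3868; Δ=(101.1100−125.2500)/(113.5930−56.7965)=-0.4250; B=V−Δ·S=121.4553
Node (2,2) S=155.6068: V=(p*·100.5800+(1−p*)·101.1100)/1.23=81.9081; Δ=(100.5800−101.1100)/(227.1859−113.5930)=-0.0047; B=V−Δ·S=82.6341
Node (1,0) S=53.2900: V=(p*·88.3868+(1−p*)·106.6296)/1.23=76.5321; Δ=(88.3868−106.6296)/(77.8034−38.9017)=-0.4689; B=V−Δ·S=101.5223
Node (1,1) S=106.5800: V=(p*·81.9081+(1−p*)·88.3868)/1.23=68.2515; Δ=(81.9081−88.3868)/(155.6068−77.8034)=-0.0833; B=V−Δ·S=77.1264
Node (0,0) S=73.0000: V=(p*·68.2515+(1−p*)·76.5321)/1.23=57.6101; Δ=(68.2515−76.5321)/(106.5800−53.2900)=-0.1554; B=V−Δ·S=68.9535
The time-0 hedge costs 57.6101, which is the no-arbitrage price.

(0,0): Delta=-0.1554 Bond=68.9535
(1,0): Delta=-0.4689 Bond=101.5223
(1,1): Delta=-0.0833 Bond=77.1264
(2,0): Delta=-0.6599 Bond=132.3008
(2,1): Delta=-0.4250 Bond=121.4553
(2,2): Delta=-0.0047 Bond=82.6341
V0=57.6101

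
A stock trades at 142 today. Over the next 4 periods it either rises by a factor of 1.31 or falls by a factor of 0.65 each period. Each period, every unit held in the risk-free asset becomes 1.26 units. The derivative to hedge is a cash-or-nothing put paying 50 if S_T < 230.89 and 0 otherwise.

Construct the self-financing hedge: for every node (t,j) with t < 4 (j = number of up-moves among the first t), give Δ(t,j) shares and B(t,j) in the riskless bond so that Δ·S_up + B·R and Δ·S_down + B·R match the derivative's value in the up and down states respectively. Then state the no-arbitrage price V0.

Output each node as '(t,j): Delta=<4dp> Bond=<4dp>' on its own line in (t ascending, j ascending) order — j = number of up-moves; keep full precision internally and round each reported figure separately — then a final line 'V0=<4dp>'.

Since d<R<u, set p* = (R−d)/(u−d) = 0.9242; price each node as the discounted p*-expectation of its children.
Terminal values V(4,·): V(4,0)=50.0000, V(4,1)=50.0000, V(4,2)=50.0000, V(4,3)=50.0000, V(4,4)=0.0000
Node (3,0) S=38.9967: V=(p*·50.0000+(1−p*)·50.0000)/1.26=39.6825; Δ=(50.0000−50.0000)/(51.0857−25.3479)=0.0000; B=V−Δ·S=39.6825
Node (3,1) S=78.5935: V=(p*·50.0000+(1−p*)·50.0000)/1.26=39.6825; Δ=(50.0000−50.0000)/(102.9574−51.0857)=0.0000; B=V−Δ·S=39.6825
Node (3,2) S=158.3960: V=(p*·50.0000+(1−p*)·50.0000)/1.26=39.6825; Δ=(50.0000−50.0000)/(207.4988−102.9574)=0.0000; B=V−Δ·S=39.6825
Node (3,3) S=319.2289: V=(p*·0.0000+(1−p*)·50.0000)/1.26=3.0063; Δ=(0.0000−50.0000)/(418.1899−207.4988)=-0.2373; B=V−Δ·S=78.7638
Node (2,0) S=59.9950: V=(p*·39.6825+(1−p*)·39.6825)/1.26=31.4941; Δ=(39.6825−39.6825)/(78.5935−38.9968)=0.0000; B=V−Δ·S=31.4941
Node (2,1) S=120.9130: V=(p*·39.6825+(1−p*)·39.6825)/1.26=31.4941; Δ=(39.6825−39.6825)/(158.3960−78.5935)=0.0000; B=V−Δ·S=31.4941
Node (2,2) S=243.6862: V=(p*·3.0063+(1−p*)·39.6825)/1.26=4.5911; Δ=(3.0063−39.6825)/(319.2289−158.3960)=-0.2280; B=V−Δ·S=60.1612
Node (1,0) S=92.3000: V=(p*·31.4941+(1−p*)·31.4941)/1.26=24.9953; Δ=(31.4941−31.4941)/(120.9130−59.9950)=0.0000; B=V−Δ·S=24.9953
Node (1,1) S=186.0200: V=(p*·4.5911+(1−p*)·31.4941)/1.26=5.2613; Δ=(4.5911−31.4941)/(243.6862−120.9130)=-0.2191; B=V−Δ·S=46.0234
Node (0,0) S=142.0000: V=(p*·5.2613+(1−p*)·24.9953)/1.26=5.3621; Δ=(5.2613−24.9953)/(186.0200−92.3000)=-0.2106; B=V−Δ·S=35.2622
Check: Δ(0,0)·S0 + B(0,0) = 5.3621 = V0.

(0,0): Delta=-0.2106 Bond=35.2622
(1,0): Delta=0.0000 Bond=24.9953
(1,1): Delta=-0.2191 Bond=46.0234
(2,0): Delta=0.0000 Bond=31.4941
(2,1): Delta=0.0000 Bond=31.4941
(2,2): Delta=-0.2280 Bond=60.1612
(3,0): Delta=0.0000 Bond=39.6825
(3,1): Delta=0.0000 Bond=39.6825
(3,2): Delta=0.0000 Bond=39.6825
(3,3): Delta=-0.2373 Bond=78.7638
V0=5.3621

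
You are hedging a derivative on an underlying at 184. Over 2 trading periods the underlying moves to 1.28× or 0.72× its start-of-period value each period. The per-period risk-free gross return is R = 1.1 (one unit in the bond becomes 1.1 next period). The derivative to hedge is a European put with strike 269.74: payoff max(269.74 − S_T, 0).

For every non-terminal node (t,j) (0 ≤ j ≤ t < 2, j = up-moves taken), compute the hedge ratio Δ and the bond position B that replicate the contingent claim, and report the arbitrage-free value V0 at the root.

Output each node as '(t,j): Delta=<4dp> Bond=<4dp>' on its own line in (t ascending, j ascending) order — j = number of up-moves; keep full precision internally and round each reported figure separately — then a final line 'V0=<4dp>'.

Since d<R<u, set p* = (R−d)/(u−d) = 0.6786; price each node as the discounted p*-expectation of its children.
Terminal values V(2,·): V(2,0)=174.3544, V(2,1)=100.1656, V(2,2)=0.0000
Node (1,0) S=132.4800: V=(p*·100.1656+(1−p*)·174.3544)/1.1=112.7382; Δ=(100.1656−174.3544)/(169.5744−95.3856)=-1.0000; B=V−Δ·S=245.2182
Node (1,1) S=235.5200: V=(p*·0.0000+(1−p*)·100.1656)/1.1=29.2692; Δ=(0.0000−100.1656)/(301.4656−169.5744)=-0.7595; B=V−Δ·S=208.1363
Node (0,0) S=184.0000: V=(p*·29.2692+(1−p*)·112.7382)/1.1=50.9986; Δ=(29.2692−112.7382)/(235.5200−132.4800)=-0.8101; B=V−Δ·S=200.0504
Root portfolio cost Δ·184+B reproduces V0=50.9986.

(0,0): Delta=-0.8101 Bond=200.0504
(1,0): Delta=-1.0000 Bond=245.2182
(1,1): Delta=-0.7595 Bond=208.1363
V0=50.9986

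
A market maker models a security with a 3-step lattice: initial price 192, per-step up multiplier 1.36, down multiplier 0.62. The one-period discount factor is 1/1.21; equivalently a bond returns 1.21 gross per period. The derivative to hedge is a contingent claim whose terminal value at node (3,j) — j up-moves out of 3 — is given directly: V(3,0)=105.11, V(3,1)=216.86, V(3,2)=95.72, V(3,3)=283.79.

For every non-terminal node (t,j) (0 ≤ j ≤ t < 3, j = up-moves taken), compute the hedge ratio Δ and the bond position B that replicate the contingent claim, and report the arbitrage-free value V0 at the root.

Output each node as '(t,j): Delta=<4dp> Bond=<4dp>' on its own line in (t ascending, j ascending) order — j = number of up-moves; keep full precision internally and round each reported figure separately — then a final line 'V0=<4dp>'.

Since d<R<u, set p* = (R−d)/(u−d) = 0.7973; price each node as the discounted p*-expectation of its children.
At expiry t=3: V(3,0)=105.1100, V(3,1)=216.8600, V(3,2)=95.7200, V(3,3)=283.7900
  t=2,j=0: stock 73.8048 → up 100.3745 (V=216.8600), down 45.7590 (V=105.1100). Price 160.5025; hedge Δ=2.0461, bond B=9.4889.
  t=2,j=1: stock 161.8944 → up 220.1764 (V=95.7200), down 100.3745 (V=216.8600). Price 99.4012; hedge Δ=-1.0112, bond B=263.1039.
  t=2,j=2: stock 355.1232 → up 482.9676 (V=283.7900), down 220.1764 (V=95.7200). Price 203.0312; hedge Δ=0.7157, bond B=-51.1175.
  t=1,j=0: stock 119.0400 → up 161.8944 (V=99.4012), down 73.8048 (V=160.5025). Price 92.3856; hedge Δ=-0.6936, bond B=174.9549.
  t=1,j=1: stock 261.1200 → up 355.1232 (V=203.0312), down 161.8944 (V=99.4012). Price 150.4339; hedge Δ=0.5363, bond B=10.3934.
  t=0,j=0: stock 192.0000 → up 261.1200 (V=150.4339), down 119.0400 (V=92.3856). Price 114.6011; hedge Δ=0.4086, bond B=36.1574.
Self-financing check: at every node Δ·S+B equals the discounted successor values.

(0,0): Delta=0.4086 Bond=36.1574
(1,0): Delta=-0.6936 Bond=174.9549
(1,1): Delta=0.5363 Bond=10.3934
(2,0): Delta=2.0461 Bond=9.4889
(2,1): Delta=-1.0112 Bond=263.1039
(2,2): Delta=0.7157 Bond=-51.1175
V0=114.6011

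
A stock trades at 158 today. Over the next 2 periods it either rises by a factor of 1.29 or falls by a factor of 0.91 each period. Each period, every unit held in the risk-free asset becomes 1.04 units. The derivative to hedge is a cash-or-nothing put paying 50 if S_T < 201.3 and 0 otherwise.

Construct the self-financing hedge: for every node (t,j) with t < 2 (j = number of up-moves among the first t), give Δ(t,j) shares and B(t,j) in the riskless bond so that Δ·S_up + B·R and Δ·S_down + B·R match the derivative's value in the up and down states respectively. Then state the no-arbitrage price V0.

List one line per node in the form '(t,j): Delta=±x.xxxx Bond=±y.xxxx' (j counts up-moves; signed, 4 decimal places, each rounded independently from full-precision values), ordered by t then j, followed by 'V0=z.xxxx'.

(0,0): Delta=-0.2739 Bond=84.1000
(1,0): Delta=0.0000 Bond=48.0769
(1,1): Delta=-0.6456 Bond=163.2085
V0=40.8175

The replicating-portfolio and risk-neutral prices coincide; use p* = (1.04−0.91)/(1.29−0.91) = 0.3421 for the latter.
Terminal payoffs: V(2,0)=50.0000, V(2,1)=50.0000, V(2,2)=0.0000
(1,0): S=143.7800. Δ = (V_up−V_dn)/(S_up−S_dn) = (50.0000−50.0000)/(185.4762−130.8398) = 0.0000. V = [p*·50.0000 + (1−p*)·50.0000]/1.04 = 48.0769. B = V − Δ·S = 48.0769.
(1,1): S=203.8200. Δ = (V_up−V_dn)/(S_up−S_dn) = (0.0000−50.0000)/(262.9278−185.4762) = -0.6456. V = [p*·0.0000 + (1−p*)·50.0000]/1.04 = 31.6296. B = V − Δ·S = 163.2085.
(0,0): S=158.0000. Δ = (V_up−V_dn)/(S_up−S_dn) = (31.6296−48.0769)/(203.8200−143.7800) = -0.2739. V = [p*·31.6296 + (1−p*)·48.0769]/1.04 = 40.8175. B = V − Δ·S = 84.1000.
The time-0 hedge costs 40.8175, which is the no-arbitrage price.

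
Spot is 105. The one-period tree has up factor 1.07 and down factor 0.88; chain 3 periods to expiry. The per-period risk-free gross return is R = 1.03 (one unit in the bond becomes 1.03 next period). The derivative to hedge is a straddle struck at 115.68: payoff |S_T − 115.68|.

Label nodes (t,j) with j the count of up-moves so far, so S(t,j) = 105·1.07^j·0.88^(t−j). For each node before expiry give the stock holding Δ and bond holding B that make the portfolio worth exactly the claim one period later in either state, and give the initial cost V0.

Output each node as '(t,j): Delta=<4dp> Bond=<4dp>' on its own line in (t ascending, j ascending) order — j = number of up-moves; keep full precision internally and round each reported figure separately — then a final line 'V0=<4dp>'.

(0,0): Delta=-0.2373 Bond=37.4447
(1,0): Delta=-1.0000 Bond=109.0395
(1,1): Delta=-0.0701 Bond=19.7756
(2,0): Delta=-1.0000 Bond=112.3107
(2,1): Delta=-1.0000 Bond=112.3107
(2,2): Delta=0.1339 Bond=-4.1489
V0=12.5259

The replicating-portfolio and risk-neutral prices coincide; use p* = (1.03−0.88)/(1.07−0.88) = 0.7895 for the latter.
Terminal payoffs: V(3,0)=44.1254, V(3,1)=28.6762, V(3,2)=9.8912, V(3,3)=12.9495
Node (2,0) S=81.3120: V=(p*·28.6762+(1−p*)·44.1254)/1.03=30.9987; Δ=(28.6762−44.1254)/(87.0038−71.5546)=-1.0000; B=V−Δ·S=112.3107
Node (2,1) S=98.8680: V=(p*·9.8912+(1−p*)·28.6762)/1.03=13.4427; Δ=(9.8912−28.6762)/(105.7888−87.0038)=-1.0000; B=V−Δ·S=112.3107
Node (2,2) S=120.2145: V=(p*·12.9495+(1−p*)·9.8912)/1.03=11.9473; Δ=(12.9495−9.8912)/(128.6295−105.7888)=0.1339; B=V−Δ·S=-4.1489
Node (1,0) S=92.4000: V=(p*·13.4427+(1−p*)·30.9987)/1.03=16.6395; Δ=(13.4427−30.9987)/(98.8680−81.3120)=-1.0000; B=V−Δ·S=109.0395
Node (1,1) S=112.3500: V=(p*·11.9473+(1−p*)·13.4427)/1.03=11.9049; Δ=(11.9473−13.4427)/(120.2145−98.8680)=-0.0701; B=V−Δ·S=19.7756
Node (0,0) S=105.0000: V=(p*·11.9049+(1−p*)·16.6395)/1.03=12.5259; Δ=(11.9049−16.6395)/(112.3500−92.4000)=-0.2373; B=V−Δ·S=37.4447
Each (Δ,B) replicates both successor values, so the strategy is self-financing and V0 is arbitrage-free.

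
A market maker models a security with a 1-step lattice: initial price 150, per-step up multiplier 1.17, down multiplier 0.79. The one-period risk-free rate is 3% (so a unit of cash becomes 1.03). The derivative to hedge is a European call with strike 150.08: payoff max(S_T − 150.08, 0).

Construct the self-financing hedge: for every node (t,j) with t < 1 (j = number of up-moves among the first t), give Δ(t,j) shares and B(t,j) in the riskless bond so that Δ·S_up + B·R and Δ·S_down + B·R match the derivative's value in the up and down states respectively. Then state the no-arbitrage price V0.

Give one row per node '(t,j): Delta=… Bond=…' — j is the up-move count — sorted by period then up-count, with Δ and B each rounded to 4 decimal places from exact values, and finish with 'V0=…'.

Since d<R<u, set p* = (R−d)/(u−d) = 0.6316; price each node as the discounted p*-expectation of its children.
Payoff layer (t=1): V(1,0)=0.0000, V(1,1)=25.4200
  t=0,j=0: stock 150.0000 → up 175.5000 (V=25.4200), down 118.5000 (V=0.0000). Price 15.5871; hedge Δ=0.4460, bond B=-51.3076.
Root portfolio cost Δ·150+B reproduces V0=15.5871.

(0,0): Delta=0.4460 Bond=-51.3076
V0=15.5871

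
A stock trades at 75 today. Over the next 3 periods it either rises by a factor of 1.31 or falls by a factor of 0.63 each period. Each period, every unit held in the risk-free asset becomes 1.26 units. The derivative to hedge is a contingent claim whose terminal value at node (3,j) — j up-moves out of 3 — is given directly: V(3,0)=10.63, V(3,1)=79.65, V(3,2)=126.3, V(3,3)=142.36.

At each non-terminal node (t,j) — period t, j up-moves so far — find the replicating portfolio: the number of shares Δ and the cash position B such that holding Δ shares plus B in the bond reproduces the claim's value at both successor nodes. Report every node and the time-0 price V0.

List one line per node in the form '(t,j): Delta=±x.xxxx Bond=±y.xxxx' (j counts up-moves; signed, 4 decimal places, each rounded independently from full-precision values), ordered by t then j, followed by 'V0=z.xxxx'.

(0,0): Delta=0.2534 Bond=50.1471
(1,0): Delta=1.1929 Bond=18.7901
(1,1): Delta=0.2175 Bond=66.7088
(2,0): Delta=3.4098 Bond=-42.3135
(2,1): Delta=1.1083 Bond=28.9128
(2,2): Delta=0.1835 Bond=88.4293
V0=69.1492

Since d<R<u, set p* = (R−d)/(u−d) = 0.9265; price each node as the discounted p*-expectation of its children.
At expiry t=3: V(3,0)=10.6300, V(3,1)=79.6500, V(3,2)=126.3000, V(3,3)=142.3600
Node (2,0) S=29.7675: V=(p*·79.6500+(1−p*)·10.6300)/1.26=59.1865; Δ=(79.6500−10.6300)/(38.9954−18.7535)=3.4098; B=V−Δ·S=-42.3135
Node (2,1) S=61.8975: V=(p*·126.3000+(1−p*)·79.6500)/1.26=97.5158; Δ=(126.3000−79.6500)/(81.0857−38.9954)=1.1083; B=V−Δ·S=28.9128
Node (2,2) S=128.7075: V=(p*·142.3600+(1−p*)·126.3000)/1.26=112.0469; Δ=(142.3600−126.3000)/(168.6068−81.0857)=0.1835; B=V−Δ·S=88.4293
Node (1,0) S=47.2500: V=(p*·97.5158+(1−p*)·59.1865)/1.26=75.1567; Δ=(97.5158−59.1865)/(61.8975−29.7675)=1.1929; B=V−Δ·S=18.7901
Node (1,1) S=98.2500: V=(p*·112.0469+(1−p*)·97.5158)/1.26=88.0781; Δ=(112.0469−97.5158)/(128.7075−61.8975)=0.2175; B=V−Δ·S=66.7088
Node (0,0) S=75.0000: V=(p*·88.0781+(1−p*)·75.1567)/1.26=69.1492; Δ=(88.0781−75.1567)/(98.2500−47.2500)=0.2534; B=V−Δ·S=50.1471
Root portfolio cost Δ·75+B reproduces V0=69.1492.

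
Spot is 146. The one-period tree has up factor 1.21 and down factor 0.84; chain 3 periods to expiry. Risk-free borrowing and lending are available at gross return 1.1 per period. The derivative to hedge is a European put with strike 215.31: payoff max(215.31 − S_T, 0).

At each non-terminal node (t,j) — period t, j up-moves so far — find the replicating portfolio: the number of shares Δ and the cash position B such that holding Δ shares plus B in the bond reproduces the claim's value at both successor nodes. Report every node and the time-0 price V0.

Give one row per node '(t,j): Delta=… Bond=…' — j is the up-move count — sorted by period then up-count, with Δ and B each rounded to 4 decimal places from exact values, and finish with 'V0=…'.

Under the risk-neutral measure, an up-move has probability p* = (R−d)/(u−d) = 0.7027 and values discount at R = 1.1.
At expiry t=3: V(3,0)=128.7752, V(3,1)=90.6587, V(3,2)=35.7528, V(3,3)=0.0000
  t=2,j=0: stock 103.0176 → up 124.6513 (V=90.6587), down 86.5348 (V=128.7752). Price 92.7188; hedge Δ=-1.0000, bond B=195.7364.
  t=2,j=1: stock 148.3944 → up 179.5572 (V=35.7528), down 124.6513 (V=90.6587). Price 47.3420; hedge Δ=-1.0000, bond B=195.7364.
  t=2,j=2: stock 213.7586 → up 258.6479 (V=0.0000), down 179.5572 (V=35.7528). Price 9.6629; hedge Δ=-0.4520, bond B=106.2920.
  t=1,j=0: stock 122.6400 → up 148.3944 (V=47.3420), down 103.0176 (V=92.7188). Price 55.3021; hedge Δ=-1.0000, bond B=177.9421.
  t=1,j=1: stock 176.6600 → up 213.7586 (V=9.6629), down 148.3944 (V=47.3420). Price 18.9680; hedge Δ=-0.5764, bond B=120.8033.
  t=0,j=0: stock 146.0000 → up 176.6600 (V=18.9680), down 122.6400 (V=55.3021). Price 27.0637; hedge Δ=-0.6726, bond B=125.2641.
The time-0 hedge costs 27.0637, which is the no-arbitrage price.

(0,0): Delta=-0.6726 Bond=125.2641
(1,0): Delta=-1.0000 Bond=177.9421
(1,1): Delta=-0.5764 Bond=120.8033
(2,0): Delta=-1.0000 Bond=195.7364
(2,1): Delta=-1.0000 Bond=195.7364
(2,2): Delta=-0.4520 Bond=106.2920
V0=27.0637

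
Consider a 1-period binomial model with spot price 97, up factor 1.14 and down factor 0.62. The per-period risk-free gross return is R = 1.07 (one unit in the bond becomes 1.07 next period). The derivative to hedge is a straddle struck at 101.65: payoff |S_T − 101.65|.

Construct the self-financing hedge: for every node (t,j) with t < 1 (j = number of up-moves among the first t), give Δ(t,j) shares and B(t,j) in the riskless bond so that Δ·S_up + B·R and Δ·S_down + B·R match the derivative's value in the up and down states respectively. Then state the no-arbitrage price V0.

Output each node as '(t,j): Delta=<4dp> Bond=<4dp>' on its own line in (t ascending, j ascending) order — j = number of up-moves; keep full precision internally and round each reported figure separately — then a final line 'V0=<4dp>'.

The replicating-portfolio and risk-neutral prices coincide; use p* = (1.07−0.62)/(1.14−0.62) = 0.8654 for the latter.
Payoff layer (t=1): V(1,0)=41.5100, V(1,1)=8.9300
(0,0): S=97.0000. Δ = (V_up−V_dn)/(S_up−S_dn) = (8.9300−41.5100)/(110.5800−60.1400) = -0.6459. V = [p*·8.9300 + (1−p*)·41.5100]/1.07 = 12.4446. B = V − Δ·S = 75.0985.
Each (Δ,B) replicates both successor values, so the strategy is self-financing and V0 is arbitrage-free.

(0,0): Delta=-0.6459 Bond=75.0985
V0=12.4446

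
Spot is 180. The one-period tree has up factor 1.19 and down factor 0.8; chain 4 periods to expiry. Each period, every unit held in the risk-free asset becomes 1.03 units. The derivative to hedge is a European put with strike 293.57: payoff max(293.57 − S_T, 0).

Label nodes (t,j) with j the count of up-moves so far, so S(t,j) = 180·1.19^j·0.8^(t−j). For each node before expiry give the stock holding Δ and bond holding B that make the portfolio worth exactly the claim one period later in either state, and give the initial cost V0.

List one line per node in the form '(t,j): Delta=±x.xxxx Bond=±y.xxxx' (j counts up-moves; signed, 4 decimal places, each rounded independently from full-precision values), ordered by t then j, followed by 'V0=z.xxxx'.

Since d<R<u, set p* = (R−d)/(u−d) = 0.5897; price each node as the discounted p*-expectation of its children.
At expiry t=4: V(4,0)=219.8420, V(4,1)=183.8996, V(4,2)=130.4353, V(4,3)=50.9071, V(4,4)=0.0000
Node (3,0) S=92.1600: V=(p*·183.8996+(1−p*)·219.8420)/1.03=192.8594; Δ=(183.8996−219.8420)/(109.6704−73.7280)=-1.0000; B=V−Δ·S=285.0194
Node (3,1) S=137.0880: V=(p*·130.4353+(1−p*)·183.8996)/1.03=147.9314; Δ=(130.4353−183.8996)/(163.1347−109.6704)=-1.0000; B=V−Δ·S=285.0194
Node (3,2) S=203.9184: V=(p*·50.9071+(1−p*)·130.4353)/1.03=81.1010; Δ=(50.9071−130.4353)/(242.6629−163.1347)=-1.0000; B=V−Δ·S=285.0194
Node (3,3) S=303.3286: V=(p*·0.0000+(1−p*)·50.9071)/1.03=20.2767; Δ=(0.0000−50.9071)/(360.9611−242.6629)=-0.4303; B=V−Δ·S=150.8077
Node (2,0) S=115.2000: V=(p*·147.9314+(1−p*)·192.8594)/1.03=161.5179; Δ=(147.9314−192.8594)/(137.0880−92.1600)=-1.0000; B=V−Δ·S=276.7179
Node (2,1) S=171.3600: V=(p*·81.1010+(1−p*)·147.9314)/1.03=105.3579; Δ=(81.1010−147.9314)/(203.9184−137.0880)=-1.0000; B=V−Δ·S=276.7179
Node (2,2) S=254.8980: V=(p*·20.2767+(1−p*)·81.1010)/1.03=43.9129; Δ=(20.2767−81.1010)/(303.3286−203.9184)=-0.6119; B=V−Δ·S=199.8727
Node (1,0) S=144.0000: V=(p*·105.3579+(1−p*)·161.5179)/1.03=124.6581; Δ=(105.3579−161.5179)/(171.3600−115.2000)=-1.0000; B=V−Δ·S=268.6581
Node (1,1) S=214.2000: V=(p*·43.9129+(1−p*)·105.3579)/1.03=67.1078; Δ=(43.9129−105.3579)/(254.8980−171.3600)=-0.7355; B=V−Δ·S=224.6592
Node (0,0) S=180.0000: V=(p*·67.1078+(1−p*)·124.6581)/1.03=88.0759; Δ=(67.1078−124.6581)/(214.2000−144.0000)=-0.8198; B=V−Δ·S=235.6408
Check: Δ(0,0)·S0 + B(0,0) = 88.0759 = V0.

(0,0): Delta=-0.8198 Bond=235.6408
(1,0): Delta=-1.0000 Bond=268.6581
(1,1): Delta=-0.7355 Bond=224.6592
(2,0): Delta=-1.0000 Bond=276.7179
(2,1): Delta=-1.0000 Bond=276.7179
(2,2): Delta=-0.6119 Bond=199.8727
(3,0): Delta=-1.0000 Bond=285.0194
(3,1): Delta=-1.0000 Bond=285.0194
(3,2): Delta=-1.0000 Bond=285.0194
(3,3): Delta=-0.4303 Bond=150.8077
V0=88.0759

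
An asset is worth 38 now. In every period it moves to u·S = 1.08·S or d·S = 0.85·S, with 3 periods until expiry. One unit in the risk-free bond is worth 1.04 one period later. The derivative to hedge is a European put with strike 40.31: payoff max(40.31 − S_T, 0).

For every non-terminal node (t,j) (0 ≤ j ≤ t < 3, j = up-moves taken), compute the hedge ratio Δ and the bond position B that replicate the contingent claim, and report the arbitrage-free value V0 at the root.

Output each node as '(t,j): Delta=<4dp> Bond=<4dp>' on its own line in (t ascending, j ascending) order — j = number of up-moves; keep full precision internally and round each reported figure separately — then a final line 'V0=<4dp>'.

(0,0): Delta=-0.4543 Bond=18.8878
(1,0): Delta=-1.0000 Bond=37.2689
(1,1): Delta=-0.3639 Bond=15.9326
(2,0): Delta=-1.0000 Bond=38.7596
(2,1): Delta=-1.0000 Bond=38.7596
(2,2): Delta=-0.2585 Bond=11.8984
V0=1.6237

Risk-neutral probability p* = (R−d)/(u−d) = (1.04−0.85)/(1.08−0.85) = 0.8261.
Terminal values V(3,·): V(3,0)=16.9733, V(3,1)=10.6586, V(3,2)=2.6353, V(3,3)=0.0000
(2,0): S=27.4550. Δ = (V_up−V_dn)/(S_up−S_dn) = (10.6586−16.9733)/(29.6514−23.3367) = -1.0000. V = [p*·10.6586 + (1−p*)·16.9733]/1.04 = 11.3046. B = V − Δ·S = 38.7596.
(2,1): S=34.8840. Δ = (V_up−V_dn)/(S_up−S_dn) = (2.6353−10.6586)/(37.6747−29.6514) = -1.0000. V = [p*·2.6353 + (1−p*)·10.6586]/1.04 = 3.8756. B = V − Δ·S = 38.7596.
(2,2): S=44.3232. Δ = (V_up−V_dn)/(S_up−S_dn) = (0.0000−2.6353)/(47.8691−37.6747) = -0.2585. V = [p*·0.0000 + (1−p*)·2.6353]/1.04 = 0.4407. B = V − Δ·S = 11.8984.
(1,0): S=32.3000. Δ = (V_up−V_dn)/(S_up−S_dn) = (3.8756−11.3046)/(34.8840−27.4550) = -1.0000. V = [p*·3.8756 + (1−p*)·11.3046]/1.04 = 4.9689. B = V − Δ·S = 37.2689.
(1,1): S=41.0400. Δ = (V_up−V_dn)/(S_up−S_dn) = (0.4407−3.8756)/(44.3232−34.8840) = -0.3639. V = [p*·0.4407 + (1−p*)·3.8756]/1.04 = 0.9981. B = V − Δ·S = 15.9326.
(0,0): S=38.0000. Δ = (V_up−V_dn)/(S_up−S_dn) = (0.9981−4.9689)/(41.0400−32.3000) = -0.4543. V = [p*·0.9981 + (1−p*)·4.9689]/1.04 = 1.6237. B = V − Δ·S = 18.8878.
The time-0 hedge costs 1.6237, which is the no-arbitrage price.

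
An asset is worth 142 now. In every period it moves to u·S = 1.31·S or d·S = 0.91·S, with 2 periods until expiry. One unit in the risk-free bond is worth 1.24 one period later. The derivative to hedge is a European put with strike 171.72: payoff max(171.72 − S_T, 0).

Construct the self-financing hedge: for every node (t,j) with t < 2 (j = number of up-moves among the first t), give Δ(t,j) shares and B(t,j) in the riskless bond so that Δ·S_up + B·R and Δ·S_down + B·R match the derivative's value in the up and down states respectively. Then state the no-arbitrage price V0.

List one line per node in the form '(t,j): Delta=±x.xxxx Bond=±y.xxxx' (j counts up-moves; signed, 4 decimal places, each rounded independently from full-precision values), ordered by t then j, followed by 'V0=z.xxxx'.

(0,0): Delta=-0.1570 Bond=23.8348
(1,0): Delta=-1.0000 Bond=138.4839
(1,1): Delta=-0.0328 Bond=6.4491
V0=1.5367

Since d<R<u, set p* = (R−d)/(u−d) = 0.8250; price each node as the discounted p*-expectation of its children.
Terminal values V(2,·): V(2,0)=54.1298, V(2,1)=2.4418, V(2,2)=0.0000
(1,0): S=129.2200. Δ = (V_up−V_dn)/(S_up−S_dn) = (2.4418−54.1298)/(169.2782−117.5902) = -1.0000. V = [p*·2.4418 + (1−p*)·54.1298]/1.24 = 9.2639. B = V − Δ·S = 138.4839.
(1,1): S=186.0200. Δ = (V_up−V_dn)/(S_up−S_dn) = (0.0000−2.4418)/(243.6862−169.2782) = -0.0328. V = [p*·0.0000 + (1−p*)·2.4418]/1.24 = 0.3446. B = V − Δ·S = 6.4491.
(0,0): S=142.0000. Δ = (V_up−V_dn)/(S_up−S_dn) = (0.3446−9.2639)/(186.0200−129.2200) = -0.1570. V = [p*·0.3446 + (1−p*)·9.2639]/1.24 = 1.5367. B = V − Δ·S = 23.8348.
The time-0 hedge costs 1.5367, which is the no-arbitrage price.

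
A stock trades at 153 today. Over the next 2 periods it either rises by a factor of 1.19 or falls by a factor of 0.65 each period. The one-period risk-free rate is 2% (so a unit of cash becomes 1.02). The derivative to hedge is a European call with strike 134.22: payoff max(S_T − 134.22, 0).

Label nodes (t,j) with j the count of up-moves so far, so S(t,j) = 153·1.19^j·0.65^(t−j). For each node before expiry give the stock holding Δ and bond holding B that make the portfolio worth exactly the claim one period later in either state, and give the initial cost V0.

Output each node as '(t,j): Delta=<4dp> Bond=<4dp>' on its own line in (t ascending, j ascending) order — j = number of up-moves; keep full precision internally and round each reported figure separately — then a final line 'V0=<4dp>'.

No-arbitrage ⇒ martingale measure with p* = (R−d)/(u−d) = 0.6852.
At expiry t=2: V(2,0)=0.0000, V(2,1)=0.0000, V(2,2)=82.4433
Node (1,0) S=99.4500: V=(p*·0.0000+(1−p*)·0.0000)/1.02=0.0000; Δ=(0.0000−0.0000)/(118.3455−64.6425)=0.0000; B=V−Δ·S=0.0000
Node (1,1) S=182.0700: V=(p*·82.4433+(1−p*)·0.0000)/1.02=55.3813; Δ=(82.4433−0.0000)/(216.6633−118.3455)=0.8385; B=V−Δ·S=-97.2915
Node (0,0) S=153.0000: V=(p*·55.3813+(1−p*)·0.0000)/1.02=37.2024; Δ=(55.3813−0.0000)/(182.0700−99.4500)=0.6703; B=V−Δ·S=-65.3556
Root portfolio cost Δ·153+B reproduces V0=37.2024.

(0,0): Delta=0.6703 Bond=-65.3556
(1,0): Delta=0.0000 Bond=0.0000
(1,1): Delta=0.8385 Bond=-97.2915
V0=37.2024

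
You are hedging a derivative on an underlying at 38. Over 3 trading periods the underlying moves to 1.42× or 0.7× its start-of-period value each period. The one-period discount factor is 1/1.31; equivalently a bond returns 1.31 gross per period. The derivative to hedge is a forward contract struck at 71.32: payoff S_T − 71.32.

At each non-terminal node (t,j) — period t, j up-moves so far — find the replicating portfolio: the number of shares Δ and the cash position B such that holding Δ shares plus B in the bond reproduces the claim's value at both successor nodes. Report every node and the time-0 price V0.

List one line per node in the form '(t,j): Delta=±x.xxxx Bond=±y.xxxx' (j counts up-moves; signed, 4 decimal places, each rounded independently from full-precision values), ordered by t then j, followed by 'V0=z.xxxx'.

The replicating-portfolio and risk-neutral prices coincide; use p* = (1.31−0.7)/(1.42−0.7) = 0.8472 for the latter.
Payoff layer (t=3): V(3,0)=-58.2860, V(3,1)=-44.8796, V(3,2)=-17.6838, V(3,3)=37.4849
(2,0): S=18.6200. Δ = (V_up−V_dn)/(S_up−S_dn) = (-44.8796−-58.2860)/(26.4404−13.0340) = 1.0000. V = [p*·-44.8796 + (1−p*)·-58.2860]/1.31 = -35.8227. B = V − Δ·S = -54.4427.
(2,1): S=37.7720. Δ = (V_up−V_dn)/(S_up−S_dn) = (-17.6838−-44.8796)/(53.6362−26.4404) = 1.0000. V = [p*·-17.6838 + (1−p*)·-44.8796]/1.31 = -16.6707. B = V − Δ·S = -54.4427.
(2,2): S=76.6232. Δ = (V_up−V_dn)/(S_up−S_dn) = (37.4849−-17.6838)/(108.8049−53.6362) = 1.0000. V = [p*·37.4849 + (1−p*)·-17.6838]/1.31 = 22.1805. B = V − Δ·S = -54.4427.
(1,0): S=26.6000. Δ = (V_up−V_dn)/(S_up−S_dn) = (-16.6707−-35.8227)/(37.7720−18.6200) = 1.0000. V = [p*·-16.6707 + (1−p*)·-35.8227]/1.31 = -14.9593. B = V − Δ·S = -41.5593.
(1,1): S=53.9600. Δ = (V_up−V_dn)/(S_up−S_dn) = (22.1805−-16.6707)/(76.6232−37.7720) = 1.0000. V = [p*·22.1805 + (1−p*)·-16.6707]/1.31 = 12.4007. B = V − Δ·S = -41.5593.
(0,0): S=38.0000. Δ = (V_up−V_dn)/(S_up−S_dn) = (12.4007−-14.9593)/(53.9600−26.6000) = 1.0000. V = [p*·12.4007 + (1−p*)·-14.9593]/1.31 = 6.2753. B = V − Δ·S = -31.7247.
The time-0 hedge costs 6.2753, which is the no-arbitrage price.

(0,0): Delta=1.0000 Bond=-31.7247
(1,0): Delta=1.0000 Bond=-41.5593
(1,1): Delta=1.0000 Bond=-41.5593
(2,0): Delta=1.0000 Bond=-54.4427
(2,1): Delta=1.0000 Bond=-54.4427
(2,2): Delta=1.0000 Bond=-54.4427
V0=6.2753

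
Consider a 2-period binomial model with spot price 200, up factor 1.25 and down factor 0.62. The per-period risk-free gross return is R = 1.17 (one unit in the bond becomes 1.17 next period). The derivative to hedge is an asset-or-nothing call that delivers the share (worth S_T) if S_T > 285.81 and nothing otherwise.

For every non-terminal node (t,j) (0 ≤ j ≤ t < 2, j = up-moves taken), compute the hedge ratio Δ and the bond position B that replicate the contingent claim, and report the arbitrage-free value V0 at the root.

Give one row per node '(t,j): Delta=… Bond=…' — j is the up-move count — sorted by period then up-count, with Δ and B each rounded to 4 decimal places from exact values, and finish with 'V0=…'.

(0,0): Delta=1.8506 Bond=-196.1334
(1,0): Delta=0.0000 Bond=0.0000
(1,1): Delta=1.9841 Bond=-262.8544
V0=173.9893

No-arbitrage ⇒ martingale measure with p* = (R−d)/(u−d) = 0.8730.
Terminal values V(2,·): V(2,0)=0.0000, V(2,1)=0.0000, V(2,2)=312.5000
  t=1,j=0: stock 124.0000 → up 155.0000 (V=0.0000), down 76.8800 (V=0.0000). Price 0.0000; hedge Δ=0.0000, bond B=0.0000.
  t=1,j=1: stock 250.0000 → up 312.5000 (V=312.5000), down 155.0000 (V=0.0000). Price 233.1773; hedge Δ=1.9841, bond B=-262.8544.
  t=0,j=0: stock 200.0000 → up 250.0000 (V=233.1773), down 124.0000 (V=0.0000). Price 173.9893; hedge Δ=1.8506, bond B=-196.1334.
Root portfolio cost Δ·200+B reproduces V0=173.9893.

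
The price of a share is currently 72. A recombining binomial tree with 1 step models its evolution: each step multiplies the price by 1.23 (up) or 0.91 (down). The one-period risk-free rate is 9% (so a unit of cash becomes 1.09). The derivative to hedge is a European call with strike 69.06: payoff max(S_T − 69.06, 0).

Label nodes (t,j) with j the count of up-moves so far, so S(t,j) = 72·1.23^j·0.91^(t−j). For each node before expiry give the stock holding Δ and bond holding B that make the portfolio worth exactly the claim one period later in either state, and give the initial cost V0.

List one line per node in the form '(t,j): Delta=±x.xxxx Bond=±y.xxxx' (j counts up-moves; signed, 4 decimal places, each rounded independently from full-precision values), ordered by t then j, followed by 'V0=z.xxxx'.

No-arbitrage ⇒ martingale measure with p* = (R−d)/(u−d) = 0.5625.
Payoff layer (t=1): V(1,0)=0.0000, V(1,1)=19.5000
Node (0,0) S=72.0000: V=(p*·19.5000+(1−p*)·0.0000)/1.09=10.0631; Δ=(19.5000−0.0000)/(88.5600−65.5200)=0.8464; B=V−Δ·S=-50.8744
Self-financing check: at every node Δ·S+B equals the discounted successor values.

(0,0): Delta=0.8464 Bond=-50.8744
V0=10.0631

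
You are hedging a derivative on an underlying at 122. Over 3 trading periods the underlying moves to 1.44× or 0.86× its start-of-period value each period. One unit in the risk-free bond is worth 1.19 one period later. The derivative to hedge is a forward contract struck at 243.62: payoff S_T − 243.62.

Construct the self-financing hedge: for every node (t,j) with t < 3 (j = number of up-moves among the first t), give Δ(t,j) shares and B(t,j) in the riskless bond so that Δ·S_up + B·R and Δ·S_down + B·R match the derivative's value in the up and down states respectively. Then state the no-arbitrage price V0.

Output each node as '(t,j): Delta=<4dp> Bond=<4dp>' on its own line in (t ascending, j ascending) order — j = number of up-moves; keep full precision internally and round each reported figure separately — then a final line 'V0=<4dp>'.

(0,0): Delta=1.0000 Bond=-144.5680
(1,0): Delta=1.0000 Bond=-172.0359
(1,1): Delta=1.0000 Bond=-172.0359
(2,0): Delta=1.0000 Bond=-204.7227
(2,1): Delta=1.0000 Bond=-204.7227
(2,2): Delta=1.0000 Bond=-204.7227
V0=-22.5680

No-arbitrage ⇒ martingale measure with p* = (R−d)/(u−d) = 0.5690.
Payoff layer (t=3): V(3,0)=-166.0212, V(3,1)=-113.6871, V(3,2)=-26.0579, V(3,3)=120.6700
  t=2,j=0: stock 90.2312 → up 129.9329 (V=-113.6871), down 77.5988 (V=-166.0212). Price -114.4915; hedge Δ=1.0000, bond B=-204.7227.
  t=2,j=1: stock 151.0848 → up 217.5621 (V=-26.0579), down 129.9329 (V=-113.6871). Price -53.6379; hedge Δ=1.0000, bond B=-204.7227.
  t=2,j=2: stock 252.9792 → up 364.2900 (V=120.6700), down 217.5621 (V=-26.0579). Price 48.2565; hedge Δ=1.0000, bond B=-204.7227.
  t=1,j=0: stock 104.9200 → up 151.0848 (V=-53.6379), down 90.2312 (V=-114.4915). Price -67.1159; hedge Δ=1.0000, bond B=-172.0359.
  t=1,j=1: stock 175.6800 → up 252.9792 (V=48.2565), down 151.0848 (V=-53.6379). Price 3.6441; hedge Δ=1.0000, bond B=-172.0359.
  t=0,j=0: stock 122.0000 → up 175.6800 (V=3.6441), down 104.9200 (V=-67.1159). Price -22.5680; hedge Δ=1.0000, bond B=-144.5680.
Self-financing check: at every node Δ·S+B equals the discounted successor values.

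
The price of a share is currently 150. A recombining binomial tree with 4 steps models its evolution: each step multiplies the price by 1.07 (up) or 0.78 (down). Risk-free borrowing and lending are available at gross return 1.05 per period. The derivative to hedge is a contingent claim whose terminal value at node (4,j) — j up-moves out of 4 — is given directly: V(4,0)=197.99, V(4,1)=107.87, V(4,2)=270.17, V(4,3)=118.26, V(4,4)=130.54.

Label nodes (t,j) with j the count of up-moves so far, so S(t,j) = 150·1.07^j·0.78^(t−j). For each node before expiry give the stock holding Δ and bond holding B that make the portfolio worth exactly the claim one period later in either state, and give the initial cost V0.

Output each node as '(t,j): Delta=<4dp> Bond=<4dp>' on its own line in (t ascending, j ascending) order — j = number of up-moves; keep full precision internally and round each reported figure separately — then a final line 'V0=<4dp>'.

No-arbitrage ⇒ martingale measure with p* = (R−d)/(u−d) = 0.9310.
Terminal values V(4,·): V(4,0)=197.9900, V(4,1)=107.8700, V(4,2)=270.1700, V(4,3)=118.2600, V(4,4)=130.5400
(3,0): S=71.1828. Δ = (V_up−V_dn)/(S_up−S_dn) = (107.8700−197.9900)/(76.1656−55.5226) = -4.3656. V = [p*·107.8700 + (1−p*)·197.9900]/1.05 = 108.6525. B = V − Δ·S = 419.4112.
(3,1): S=97.6482. Δ = (V_up−V_dn)/(S_up−S_dn) = (270.1700−107.8700)/(104.4836−76.1656) = 5.7313. V = [p*·270.1700 + (1−p*)·107.8700]/1.05 = 246.6447. B = V − Δ·S = -313.0105.
(3,2): S=133.9533. Δ = (V_up−V_dn)/(S_up−S_dn) = (118.2600−270.1700)/(143.3300−104.4836) = -3.9105. V = [p*·118.2600 + (1−p*)·270.1700]/1.05 = 122.6062. B = V − Δ·S = 646.4338.
(3,3): S=183.7565. Δ = (V_up−V_dn)/(S_up−S_dn) = (130.5400−118.2600)/(196.6194−143.3300) = 0.2304. V = [p*·130.5400 + (1−p*)·118.2600]/1.05 = 123.5172. B = V − Δ·S = 81.1724.
(2,0): S=91.2600. Δ = (V_up−V_dn)/(S_up−S_dn) = (246.6447−108.6525)/(97.6482−71.1828) = 5.2141. V = [p*·246.6447 + (1−p*)·108.6525]/1.05 = 225.8362. B = V − Δ·S = -249.9987.
(2,1): S=125.1900. Δ = (V_up−V_dn)/(S_up−S_dn) = (122.6062−246.6447)/(133.9533−97.6482) = -3.4166. V = [p*·122.6062 + (1−p*)·246.6447]/1.05 = 124.9149. B = V − Δ·S = 552.6336.
(2,2): S=171.7350. Δ = (V_up−V_dn)/(S_up−S_dn) = (123.5172−122.6062)/(183.7565−133.9533) = 0.0183. V = [p*·123.5172 + (1−p*)·122.6062]/1.05 = 117.5756. B = V − Δ·S = 114.4342.
(1,0): S=117.0000. Δ = (V_up−V_dn)/(S_up−S_dn) = (124.9149−225.8362)/(125.1900−91.2600) = -2.9744. V = [p*·124.9149 + (1−p*)·225.8362]/1.05 = 125.5952. B = V − Δ·S = 473.5996.
(1,1): S=160.5000. Δ = (V_up−V_dn)/(S_up−S_dn) = (117.5756−124.9149)/(171.7350−125.1900) = -0.1577. V = [p*·117.5756 + (1−p*)·124.9149]/1.05 = 112.4588. B = V − Δ·S = 137.7666.
(0,0): S=150.0000. Δ = (V_up−V_dn)/(S_up−S_dn) = (112.4588−125.5952)/(160.5000−117.0000) = -0.3020. V = [p*·112.4588 + (1−p*)·125.5952]/1.05 = 107.9665. B = V − Δ·S = 153.2643.
Root portfolio cost Δ·150+B reproduces V0=107.9665.

(0,0): Delta=-0.3020 Bond=153.2643
(1,0): Delta=-2.9744 Bond=473.5996
(1,1): Delta=-0.1577 Bond=137.7666
(2,0): Delta=5.2141 Bond=-249.9987
(2,1): Delta=-3.4166 Bond=552.6336
(2,2): Delta=0.0183 Bond=114.4342
(3,0): Delta=-4.3656 Bond=419.4112
(3,1): Delta=5.7313 Bond=-313.0105
(3,2): Delta=-3.9105 Bond=646.4338
(3,3): Delta=0.2304 Bond=81.1724
V0=107.9665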